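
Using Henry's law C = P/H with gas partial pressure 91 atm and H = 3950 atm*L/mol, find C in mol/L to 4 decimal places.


C = P / H
C = 91 / 3950
C = 0.0230 mol/L


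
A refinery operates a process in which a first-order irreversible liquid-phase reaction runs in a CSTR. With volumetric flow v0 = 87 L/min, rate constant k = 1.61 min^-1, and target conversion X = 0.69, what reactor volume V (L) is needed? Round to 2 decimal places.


V = v0 * X / (k * (1 - X))
V = 87 * 0.69 / (1.61 * (1 - 0.69))
V = 60.03 / (1.61 * 0.31)
V = 60.03 / 0.4991
V = 120.28 L


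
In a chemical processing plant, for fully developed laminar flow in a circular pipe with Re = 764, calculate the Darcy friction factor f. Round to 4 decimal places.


f = 64 / Re
f = 64 / 764
f = 0.0838


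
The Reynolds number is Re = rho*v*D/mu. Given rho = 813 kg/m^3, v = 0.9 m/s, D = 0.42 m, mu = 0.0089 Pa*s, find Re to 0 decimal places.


Re = rho * v * D / mu
Re = 813 * 0.9 * 0.42 / 0.0089
Re = 307.314 / 0.0089
Re = 34530


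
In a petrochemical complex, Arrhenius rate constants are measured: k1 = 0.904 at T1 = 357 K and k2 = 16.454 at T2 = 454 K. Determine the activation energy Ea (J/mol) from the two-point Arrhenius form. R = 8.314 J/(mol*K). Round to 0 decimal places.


Ea = R * ln(k2/k1) / (1/T1 - 1/T2)
ln(k2/k1) = ln(16.454/0.904) = 2.9014945
1/T1 - 1/T2 = 1/357 - 1/454 = 0.000598477276
Ea = 8.314 * 2.9014945 / 0.000598477276
Ea = 40307 J/mol


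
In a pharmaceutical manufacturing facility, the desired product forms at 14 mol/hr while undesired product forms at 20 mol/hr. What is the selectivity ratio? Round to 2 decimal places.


S = desired product rate / undesired product rate
S = 14 / 20
S = 0.70


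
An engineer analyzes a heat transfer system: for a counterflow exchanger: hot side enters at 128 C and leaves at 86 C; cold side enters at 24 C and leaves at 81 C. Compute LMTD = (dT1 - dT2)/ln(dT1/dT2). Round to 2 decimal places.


dT1 = Th_in - Tc_out = 128 - 81 = 47
dT2 = Th_out - Tc_in = 86 - 24 = 62
LMTD = (dT1 - dT2) / ln(dT1/dT2)
LMTD = (47 - 62) / ln(47/62)
LMTD = 54.15 K


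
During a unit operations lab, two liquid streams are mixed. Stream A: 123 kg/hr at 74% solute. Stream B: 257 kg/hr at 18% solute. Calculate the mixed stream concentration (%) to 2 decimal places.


Mass balance on solute: F1*x1 + F2*x2 = F3*x3
F3 = F1 + F2 = 123 + 257 = 380 kg/hr
x3 = (F1*x1 + F2*x2)/F3
x3 = (123*0.74 + 257*0.18) / 380
x3 = 36.13%


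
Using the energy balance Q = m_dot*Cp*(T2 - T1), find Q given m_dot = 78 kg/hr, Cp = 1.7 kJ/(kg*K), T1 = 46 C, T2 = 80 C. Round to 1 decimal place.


Q = m_dot * Cp * (T2 - T1)
Q = 78 * 1.7 * (80 - 46)
Q = 78 * 1.7 * 34
Q = 4508.4 kJ/hr


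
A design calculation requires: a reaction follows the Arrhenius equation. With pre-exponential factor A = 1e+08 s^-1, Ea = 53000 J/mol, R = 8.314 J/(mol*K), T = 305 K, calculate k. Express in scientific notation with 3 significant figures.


k = A * exp(-Ea/(R*T))
k = 1e+08 * exp(-53000 / (8.314 * 305))
k = 1e+08 * exp(-20.900949)
k = 8.37e-02


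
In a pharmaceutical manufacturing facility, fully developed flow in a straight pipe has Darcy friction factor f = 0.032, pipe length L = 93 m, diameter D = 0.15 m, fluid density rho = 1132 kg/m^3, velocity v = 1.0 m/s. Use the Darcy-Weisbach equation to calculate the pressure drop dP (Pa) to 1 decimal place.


dP = f * (L/D) * (rho*v^2/2)
dP = 0.032 * (93/0.15) * (1132*1.0^2/2)
L/D = 620.0
rho*v^2/2 = 1132*1.0/2 = 566.0
dP = 0.032 * 620.0 * 566.0
dP = 11229.4 Pa


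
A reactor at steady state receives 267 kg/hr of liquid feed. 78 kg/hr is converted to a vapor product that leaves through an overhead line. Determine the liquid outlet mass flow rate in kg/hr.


Steady-state mass balance on the main outlet: F_out = F_in - F_removed
F_out = 267 - 78
F_out = 189 kg/hr


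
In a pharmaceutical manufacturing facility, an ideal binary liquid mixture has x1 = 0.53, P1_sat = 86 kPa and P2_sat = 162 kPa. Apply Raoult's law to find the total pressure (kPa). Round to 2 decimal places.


P = x1*P1_sat + x2*P2_sat
x2 = 1 - x1 = 1 - 0.53 = 0.47
P = 0.53*86 + 0.47*162
P = 45.58 + 76.14
P = 121.72 kPa


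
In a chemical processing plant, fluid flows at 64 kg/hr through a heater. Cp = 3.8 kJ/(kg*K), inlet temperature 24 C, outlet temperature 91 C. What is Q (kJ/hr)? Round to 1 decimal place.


Q = m_dot * Cp * (T2 - T1)
Q = 64 * 3.8 * (91 - 24)
Q = 64 * 3.8 * 67
Q = 16294.4 kJ/hr


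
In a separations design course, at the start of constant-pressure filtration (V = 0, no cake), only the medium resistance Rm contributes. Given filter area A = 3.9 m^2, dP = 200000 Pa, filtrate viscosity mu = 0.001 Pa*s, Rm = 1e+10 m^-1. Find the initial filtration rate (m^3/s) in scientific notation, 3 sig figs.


rate = A * dP / (mu * Rm)
rate = 3.9 * 200000 / (0.001 * 1e+10)
rate = 780000.0 / 1.000e+07
rate = 7.80e-02 m^3/s


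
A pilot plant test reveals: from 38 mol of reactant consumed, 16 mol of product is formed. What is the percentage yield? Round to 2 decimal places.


Yield = (moles product / moles consumed) * 100%
Yield = (16 / 38) * 100
Yield = 0.4211 * 100
Yield = 42.11%


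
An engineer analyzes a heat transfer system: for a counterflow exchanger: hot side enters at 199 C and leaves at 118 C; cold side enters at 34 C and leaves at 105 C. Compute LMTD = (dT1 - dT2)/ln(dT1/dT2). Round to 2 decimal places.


dT1 = Th_in - Tc_out = 199 - 105 = 94
dT2 = Th_out - Tc_in = 118 - 34 = 84
LMTD = (dT1 - dT2) / ln(dT1/dT2)
LMTD = (94 - 84) / ln(94/84)
LMTD = 88.91 K


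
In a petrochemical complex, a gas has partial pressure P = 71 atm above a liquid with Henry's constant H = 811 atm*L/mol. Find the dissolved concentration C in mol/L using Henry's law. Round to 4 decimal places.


C = P / H
C = 71 / 811
C = 0.0875 mol/L


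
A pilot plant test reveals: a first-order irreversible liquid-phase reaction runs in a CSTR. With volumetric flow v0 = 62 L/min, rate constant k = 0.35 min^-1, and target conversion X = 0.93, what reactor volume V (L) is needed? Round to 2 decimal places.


V = v0 * X / (k * (1 - X))
V = 62 * 0.93 / (0.35 * (1 - 0.93))
V = 57.66 / (0.35 * 0.07)
V = 57.66 / 0.0245
V = 2353.47 L


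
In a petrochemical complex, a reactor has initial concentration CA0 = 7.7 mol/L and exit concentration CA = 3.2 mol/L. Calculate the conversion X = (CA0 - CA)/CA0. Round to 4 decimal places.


X = (CA0 - CA) / CA0
X = (7.7 - 3.2) / 7.7
X = 4.5 / 7.7
X = 0.5844


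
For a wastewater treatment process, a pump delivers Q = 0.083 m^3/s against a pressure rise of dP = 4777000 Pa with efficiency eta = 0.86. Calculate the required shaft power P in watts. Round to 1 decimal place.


P = Q * dP / eta
P = 0.083 * 4777000 / 0.86
P = 396491.0 / 0.86
P = 461036.0 W


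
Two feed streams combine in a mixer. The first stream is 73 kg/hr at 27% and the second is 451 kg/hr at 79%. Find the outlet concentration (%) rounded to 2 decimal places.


Mass balance on solute: F1*x1 + F2*x2 = F3*x3
F3 = F1 + F2 = 73 + 451 = 524 kg/hr
x3 = (F1*x1 + F2*x2)/F3
x3 = (73*0.27 + 451*0.79) / 524
x3 = 71.76%


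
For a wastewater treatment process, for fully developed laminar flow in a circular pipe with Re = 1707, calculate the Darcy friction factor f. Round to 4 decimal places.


f = 64 / Re
f = 64 / 1707
f = 0.0375


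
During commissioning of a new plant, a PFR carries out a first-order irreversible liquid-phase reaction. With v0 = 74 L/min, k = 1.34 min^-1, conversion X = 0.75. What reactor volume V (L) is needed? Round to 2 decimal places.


V = (v0/k) * ln(1/(1-X))
V = (74/1.34) * ln(1/(1-0.75))
V = 55.223881 * ln(4.0)
V = 55.223881 * 1.386294
V = 76.56 L


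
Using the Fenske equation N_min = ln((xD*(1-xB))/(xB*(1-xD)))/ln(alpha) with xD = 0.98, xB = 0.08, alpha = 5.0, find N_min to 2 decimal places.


N_min = ln((xD*(1-xB))/(xB*(1-xD))) / ln(alpha)
Numerator inside ln: 0.9016 / 0.0016 = 563.5
ln(563.5) = 6.334167
ln(alpha) = ln(5.0) = 1.609438
N_min = 6.334167 / 1.609438 = 3.94


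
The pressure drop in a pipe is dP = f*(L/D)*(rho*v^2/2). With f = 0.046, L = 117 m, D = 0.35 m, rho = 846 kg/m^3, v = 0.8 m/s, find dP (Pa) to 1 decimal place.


dP = f * (L/D) * (rho*v^2/2)
dP = 0.046 * (117/0.35) * (846*0.8^2/2)
L/D = 334.28571429
rho*v^2/2 = 846*0.64/2 = 270.72
dP = 0.046 * 334.28571429 * 270.72
dP = 4162.9 Pa


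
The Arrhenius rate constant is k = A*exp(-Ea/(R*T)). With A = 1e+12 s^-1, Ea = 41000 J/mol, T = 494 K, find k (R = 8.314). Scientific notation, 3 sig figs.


k = A * exp(-Ea/(R*T))
k = 1e+12 * exp(-41000 / (8.314 * 494))
k = 1e+12 * exp(-9.982674)
k = 4.62e+07


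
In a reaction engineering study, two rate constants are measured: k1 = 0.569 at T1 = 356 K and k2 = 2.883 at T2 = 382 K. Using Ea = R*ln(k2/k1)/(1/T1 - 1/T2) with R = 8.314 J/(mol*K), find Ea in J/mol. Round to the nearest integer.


Ea = R * ln(k2/k1) / (1/T1 - 1/T2)
ln(k2/k1) = ln(2.883/0.569) = 1.6227063
1/T1 - 1/T2 = 1/356 - 1/382 = 0.000191187717
Ea = 8.314 * 1.6227063 / 0.000191187717
Ea = 70565 J/mol


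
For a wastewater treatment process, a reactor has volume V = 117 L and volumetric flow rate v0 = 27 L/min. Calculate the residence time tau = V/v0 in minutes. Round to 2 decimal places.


tau = V / v0
tau = 117 / 27
tau = 4.33 min


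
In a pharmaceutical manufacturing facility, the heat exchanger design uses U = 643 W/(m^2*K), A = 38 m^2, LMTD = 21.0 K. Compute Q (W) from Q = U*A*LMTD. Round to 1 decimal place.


Q = U * A * LMTD
Q = 643 * 38 * 21.0
Q = 513114.0 W


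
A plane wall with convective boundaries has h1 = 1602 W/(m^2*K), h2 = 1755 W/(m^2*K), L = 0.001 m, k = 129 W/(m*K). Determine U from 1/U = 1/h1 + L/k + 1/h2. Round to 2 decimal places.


1/U = 1/h1 + L/k + 1/h2
1/U = 1/1602 + 0.001/129 + 1/1755
1/U = 0.0006242197 + 7.7519e-06 + 0.0005698006
1/U = 0.0012017722
U = 832.10 W/(m^2*K)


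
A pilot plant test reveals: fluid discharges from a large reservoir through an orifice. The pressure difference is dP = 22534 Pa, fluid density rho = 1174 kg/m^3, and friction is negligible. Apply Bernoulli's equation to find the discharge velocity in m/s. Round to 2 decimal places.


v = sqrt(2*dP/rho)
v = sqrt(2*22534/1174)
v = sqrt(38.388416)
v = 6.20 m/s


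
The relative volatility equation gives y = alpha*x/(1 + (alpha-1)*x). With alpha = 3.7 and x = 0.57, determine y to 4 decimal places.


y = alpha*x / (1 + (alpha-1)*x)
y = 3.7*0.57 / (1 + (3.7-1)*0.57)
y = 2.109 / (1 + 1.539)
y = 2.109 / 2.539
y = 0.8306


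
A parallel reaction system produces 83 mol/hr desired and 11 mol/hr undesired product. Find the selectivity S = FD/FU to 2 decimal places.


S = desired product rate / undesired product rate
S = 83 / 11
S = 7.55


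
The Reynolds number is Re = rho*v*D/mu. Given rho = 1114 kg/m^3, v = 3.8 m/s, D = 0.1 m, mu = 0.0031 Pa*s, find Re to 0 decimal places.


Re = rho * v * D / mu
Re = 1114 * 3.8 * 0.1 / 0.0031
Re = 423.32 / 0.0031
Re = 136555


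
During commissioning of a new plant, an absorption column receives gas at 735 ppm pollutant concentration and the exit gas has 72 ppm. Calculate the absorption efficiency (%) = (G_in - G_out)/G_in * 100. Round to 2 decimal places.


Efficiency = (G_in - G_out) / G_in * 100%
Efficiency = (735 - 72) / 735 * 100
Efficiency = 663 / 735 * 100
Efficiency = 90.20%


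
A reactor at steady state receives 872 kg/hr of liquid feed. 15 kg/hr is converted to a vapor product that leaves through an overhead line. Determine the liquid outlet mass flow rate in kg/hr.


Steady-state mass balance on the main outlet: F_out = F_in - F_removed
F_out = 872 - 15
F_out = 857 kg/hr


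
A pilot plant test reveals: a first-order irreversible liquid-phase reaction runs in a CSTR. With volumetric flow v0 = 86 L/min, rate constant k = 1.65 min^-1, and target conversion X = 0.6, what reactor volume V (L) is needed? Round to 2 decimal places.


V = v0 * X / (k * (1 - X))
V = 86 * 0.6 / (1.65 * (1 - 0.6))
V = 51.6 / (1.65 * 0.4)
V = 51.6 / 0.66
V = 78.18 L


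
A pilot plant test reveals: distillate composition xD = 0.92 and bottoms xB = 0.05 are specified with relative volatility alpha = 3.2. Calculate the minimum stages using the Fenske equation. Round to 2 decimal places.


N_min = ln((xD*(1-xB))/(xB*(1-xD))) / ln(alpha)
Numerator inside ln: 0.874 / 0.004 = 218.5
ln(218.5) = 5.386786
ln(alpha) = ln(3.2) = 1.163151
N_min = 5.386786 / 1.163151 = 4.63


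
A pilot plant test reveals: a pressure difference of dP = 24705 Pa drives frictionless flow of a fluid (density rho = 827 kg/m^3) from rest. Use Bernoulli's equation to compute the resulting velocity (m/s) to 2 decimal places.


v = sqrt(2*dP/rho)
v = sqrt(2*24705/827)
v = sqrt(59.74607)
v = 7.73 m/s


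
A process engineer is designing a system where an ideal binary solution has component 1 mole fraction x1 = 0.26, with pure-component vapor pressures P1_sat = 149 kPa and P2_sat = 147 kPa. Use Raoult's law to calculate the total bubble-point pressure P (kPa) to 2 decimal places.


P = x1*P1_sat + x2*P2_sat
x2 = 1 - x1 = 1 - 0.26 = 0.74
P = 0.26*149 + 0.74*147
P = 38.74 + 108.78
P = 147.52 kPa


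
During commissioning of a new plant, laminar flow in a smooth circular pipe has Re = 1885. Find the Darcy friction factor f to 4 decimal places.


f = 64 / Re
f = 64 / 1885
f = 0.0340


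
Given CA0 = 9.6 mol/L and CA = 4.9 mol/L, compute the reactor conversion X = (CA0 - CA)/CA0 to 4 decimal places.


X = (CA0 - CA) / CA0
X = (9.6 - 4.9) / 9.6
X = 4.7 / 9.6
X = 0.4896


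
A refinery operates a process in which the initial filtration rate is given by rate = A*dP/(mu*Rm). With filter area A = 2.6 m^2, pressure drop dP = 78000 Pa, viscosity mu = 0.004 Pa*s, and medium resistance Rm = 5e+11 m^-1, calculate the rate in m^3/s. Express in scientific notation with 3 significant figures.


rate = A * dP / (mu * Rm)
rate = 2.6 * 78000 / (0.004 * 5e+11)
rate = 202800.0 / 2.000e+09
rate = 1.01e-04 m^3/s


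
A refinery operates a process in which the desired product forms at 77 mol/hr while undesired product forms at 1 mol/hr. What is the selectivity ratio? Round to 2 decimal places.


S = desired product rate / undesired product rate
S = 77 / 1
S = 77.00


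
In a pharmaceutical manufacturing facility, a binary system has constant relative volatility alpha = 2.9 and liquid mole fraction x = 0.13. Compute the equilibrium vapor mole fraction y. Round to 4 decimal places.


y = alpha*x / (1 + (alpha-1)*x)
y = 2.9*0.13 / (1 + (2.9-1)*0.13)
y = 0.377 / (1 + 0.247)
y = 0.377 / 1.247
y = 0.3023


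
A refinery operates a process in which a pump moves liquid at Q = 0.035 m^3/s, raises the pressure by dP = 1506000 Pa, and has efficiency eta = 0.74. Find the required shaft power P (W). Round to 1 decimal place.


P = Q * dP / eta
P = 0.035 * 1506000 / 0.74
P = 52710.0 / 0.74
P = 71229.7 W


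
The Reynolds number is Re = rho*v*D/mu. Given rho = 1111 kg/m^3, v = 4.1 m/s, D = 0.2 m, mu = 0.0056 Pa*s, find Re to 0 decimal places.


Re = rho * v * D / mu
Re = 1111 * 4.1 * 0.2 / 0.0056
Re = 911.02 / 0.0056
Re = 162682


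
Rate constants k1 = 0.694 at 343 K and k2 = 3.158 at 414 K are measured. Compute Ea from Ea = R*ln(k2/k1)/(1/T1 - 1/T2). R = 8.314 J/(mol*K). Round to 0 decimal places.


Ea = R * ln(k2/k1) / (1/T1 - 1/T2)
ln(k2/k1) = ln(3.158/0.694) = 1.5152222
1/T1 - 1/T2 = 1/343 - 1/414 = 0.000499992958
Ea = 8.314 * 1.5152222 / 0.000499992958
Ea = 25195 J/mol


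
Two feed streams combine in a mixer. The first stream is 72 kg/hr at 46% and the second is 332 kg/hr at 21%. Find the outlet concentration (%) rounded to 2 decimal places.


Mass balance on solute: F1*x1 + F2*x2 = F3*x3
F3 = F1 + F2 = 72 + 332 = 404 kg/hr
x3 = (F1*x1 + F2*x2)/F3
x3 = (72*0.46 + 332*0.21) / 404
x3 = 25.46%


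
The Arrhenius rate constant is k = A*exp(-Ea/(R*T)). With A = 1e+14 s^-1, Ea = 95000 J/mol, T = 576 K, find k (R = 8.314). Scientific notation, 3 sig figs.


k = A * exp(-Ea/(R*T))
k = 1e+14 * exp(-95000 / (8.314 * 576))
k = 1e+14 * exp(-19.83769)
k = 2.42e+05


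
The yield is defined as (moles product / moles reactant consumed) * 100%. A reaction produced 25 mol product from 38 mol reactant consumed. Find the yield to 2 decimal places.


Yield = (moles product / moles consumed) * 100%
Yield = (25 / 38) * 100
Yield = 0.6579 * 100
Yield = 65.79%


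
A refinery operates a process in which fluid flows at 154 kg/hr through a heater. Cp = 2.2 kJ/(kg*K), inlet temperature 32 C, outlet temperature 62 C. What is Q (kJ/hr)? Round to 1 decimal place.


Q = m_dot * Cp * (T2 - T1)
Q = 154 * 2.2 * (62 - 32)
Q = 154 * 2.2 * 30
Q = 10164.0 kJ/hr


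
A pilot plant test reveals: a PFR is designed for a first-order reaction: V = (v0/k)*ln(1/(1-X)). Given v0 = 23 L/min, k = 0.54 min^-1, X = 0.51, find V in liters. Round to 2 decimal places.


V = (v0/k) * ln(1/(1-X))
V = (23/0.54) * ln(1/(1-0.51))
V = 42.592593 * ln(2.040816)
V = 42.592593 * 0.71335
V = 30.38 L


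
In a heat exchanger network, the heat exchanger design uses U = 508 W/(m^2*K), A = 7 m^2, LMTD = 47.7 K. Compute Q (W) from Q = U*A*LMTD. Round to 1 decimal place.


Q = U * A * LMTD
Q = 508 * 7 * 47.7
Q = 169621.2 W


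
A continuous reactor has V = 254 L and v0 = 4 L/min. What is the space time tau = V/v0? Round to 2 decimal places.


tau = V / v0
tau = 254 / 4
tau = 63.50 min


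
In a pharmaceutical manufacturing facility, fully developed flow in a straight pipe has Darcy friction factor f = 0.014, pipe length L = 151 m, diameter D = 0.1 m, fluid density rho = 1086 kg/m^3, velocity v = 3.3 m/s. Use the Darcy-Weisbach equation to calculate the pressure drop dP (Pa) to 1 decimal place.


dP = f * (L/D) * (rho*v^2/2)
dP = 0.014 * (151/0.1) * (1086*3.3^2/2)
L/D = 1510.0
rho*v^2/2 = 1086*10.89/2 = 5913.27
dP = 0.014 * 1510.0 * 5913.27
dP = 125006.5 Pa


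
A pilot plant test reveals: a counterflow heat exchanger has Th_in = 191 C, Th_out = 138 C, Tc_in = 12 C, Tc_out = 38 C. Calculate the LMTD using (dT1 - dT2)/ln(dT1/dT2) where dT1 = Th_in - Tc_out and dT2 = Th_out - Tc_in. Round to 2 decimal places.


dT1 = Th_in - Tc_out = 191 - 38 = 153
dT2 = Th_out - Tc_in = 138 - 12 = 126
LMTD = (dT1 - dT2) / ln(dT1/dT2)
LMTD = (153 - 126) / ln(153/126)
LMTD = 139.06 K


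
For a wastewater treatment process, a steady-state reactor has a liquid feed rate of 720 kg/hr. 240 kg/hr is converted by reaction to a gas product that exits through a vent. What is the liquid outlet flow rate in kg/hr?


Steady-state mass balance on the main outlet: F_out = F_in - F_removed
F_out = 720 - 240
F_out = 480 kg/hr


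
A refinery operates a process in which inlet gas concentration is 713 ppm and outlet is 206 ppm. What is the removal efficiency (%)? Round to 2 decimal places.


Efficiency = (G_in - G_out) / G_in * 100%
Efficiency = (713 - 206) / 713 * 100
Efficiency = 507 / 713 * 100
Efficiency = 71.11%


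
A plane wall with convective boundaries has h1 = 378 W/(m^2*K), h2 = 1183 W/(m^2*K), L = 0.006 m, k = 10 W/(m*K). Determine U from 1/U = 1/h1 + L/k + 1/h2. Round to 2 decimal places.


1/U = 1/h1 + L/k + 1/h2
1/U = 1/378 + 0.006/10 + 1/1183
1/U = 0.0026455026 + 0.0006 + 0.0008453085
1/U = 0.0040908111
U = 244.45 W/(m^2*K)


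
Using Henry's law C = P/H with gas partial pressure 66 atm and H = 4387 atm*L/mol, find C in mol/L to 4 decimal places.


C = P / H
C = 66 / 4387
C = 0.0150 mol/L


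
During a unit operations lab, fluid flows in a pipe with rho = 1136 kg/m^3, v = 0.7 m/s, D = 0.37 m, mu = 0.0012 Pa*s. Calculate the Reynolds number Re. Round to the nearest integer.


Re = rho * v * D / mu
Re = 1136 * 0.7 * 0.37 / 0.0012
Re = 294.224 / 0.0012
Re = 245187


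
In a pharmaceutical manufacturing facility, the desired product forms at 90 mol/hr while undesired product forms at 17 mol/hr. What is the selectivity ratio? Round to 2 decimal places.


S = desired product rate / undesired product rate
S = 90 / 17
S = 5.29


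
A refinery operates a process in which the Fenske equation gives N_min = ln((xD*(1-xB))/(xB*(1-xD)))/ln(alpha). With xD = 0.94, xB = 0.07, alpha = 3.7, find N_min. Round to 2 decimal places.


N_min = ln((xD*(1-xB))/(xB*(1-xD))) / ln(alpha)
Numerator inside ln: 0.8742 / 0.0042 = 208.142857
ln(208.142857) = 5.338225
ln(alpha) = ln(3.7) = 1.308333
N_min = 5.338225 / 1.308333 = 4.08


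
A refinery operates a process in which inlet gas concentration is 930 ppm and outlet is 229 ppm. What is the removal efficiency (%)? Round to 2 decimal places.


Efficiency = (G_in - G_out) / G_in * 100%
Efficiency = (930 - 229) / 930 * 100
Efficiency = 701 / 930 * 100
Efficiency = 75.38%


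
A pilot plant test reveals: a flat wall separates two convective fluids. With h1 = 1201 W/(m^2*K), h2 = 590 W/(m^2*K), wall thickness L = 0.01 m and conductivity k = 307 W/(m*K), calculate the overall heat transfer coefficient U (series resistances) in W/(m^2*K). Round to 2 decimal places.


1/U = 1/h1 + L/k + 1/h2
1/U = 1/1201 + 0.01/307 + 1/590
1/U = 0.0008326395 + 3.25733e-05 + 0.0016949153
1/U = 0.0025601281
U = 390.61 W/(m^2*K)


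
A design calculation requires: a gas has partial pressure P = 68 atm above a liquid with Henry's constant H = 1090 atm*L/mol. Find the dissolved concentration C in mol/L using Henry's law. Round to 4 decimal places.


C = P / H
C = 68 / 1090
C = 0.0624 mol/L


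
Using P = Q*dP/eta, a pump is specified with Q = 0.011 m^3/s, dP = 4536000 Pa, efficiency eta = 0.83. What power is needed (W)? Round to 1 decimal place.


P = Q * dP / eta
P = 0.011 * 4536000 / 0.83
P = 49896.0 / 0.83
P = 60115.7 W


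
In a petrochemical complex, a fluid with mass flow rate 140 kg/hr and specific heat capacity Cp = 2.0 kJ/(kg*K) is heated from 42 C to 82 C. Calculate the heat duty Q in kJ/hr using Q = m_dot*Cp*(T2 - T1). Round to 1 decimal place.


Q = m_dot * Cp * (T2 - T1)
Q = 140 * 2.0 * (82 - 42)
Q = 140 * 2.0 * 40
Q = 11200.0 kJ/hr


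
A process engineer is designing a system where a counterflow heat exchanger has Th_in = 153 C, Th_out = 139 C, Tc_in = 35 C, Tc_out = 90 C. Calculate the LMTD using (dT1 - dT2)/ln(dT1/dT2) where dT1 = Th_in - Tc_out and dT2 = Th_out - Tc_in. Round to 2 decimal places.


dT1 = Th_in - Tc_out = 153 - 90 = 63
dT2 = Th_out - Tc_in = 139 - 35 = 104
LMTD = (dT1 - dT2) / ln(dT1/dT2)
LMTD = (63 - 104) / ln(63/104)
LMTD = 81.79 K


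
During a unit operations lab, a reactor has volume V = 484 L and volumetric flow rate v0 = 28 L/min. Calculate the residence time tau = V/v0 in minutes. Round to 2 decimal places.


tau = V / v0
tau = 484 / 28
tau = 17.29 min


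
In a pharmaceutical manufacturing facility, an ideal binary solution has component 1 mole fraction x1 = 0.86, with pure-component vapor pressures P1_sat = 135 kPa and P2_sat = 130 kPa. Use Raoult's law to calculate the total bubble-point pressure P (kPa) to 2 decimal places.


P = x1*P1_sat + x2*P2_sat
x2 = 1 - x1 = 1 - 0.86 = 0.14
P = 0.86*135 + 0.14*130
P = 116.1 + 18.2
P = 134.30 kPa


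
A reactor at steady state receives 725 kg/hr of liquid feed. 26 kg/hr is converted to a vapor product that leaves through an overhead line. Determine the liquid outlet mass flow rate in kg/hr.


Steady-state mass balance on the main outlet: F_out = F_in - F_removed
F_out = 725 - 26
F_out = 699 kg/hr


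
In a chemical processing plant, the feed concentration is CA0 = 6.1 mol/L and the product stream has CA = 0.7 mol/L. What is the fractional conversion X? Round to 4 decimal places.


X = (CA0 - CA) / CA0
X = (6.1 - 0.7) / 6.1
X = 5.4 / 6.1
X = 0.8852


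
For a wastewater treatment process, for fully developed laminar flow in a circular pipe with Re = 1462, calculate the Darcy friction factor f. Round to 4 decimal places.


f = 64 / Re
f = 64 / 1462
f = 0.0438


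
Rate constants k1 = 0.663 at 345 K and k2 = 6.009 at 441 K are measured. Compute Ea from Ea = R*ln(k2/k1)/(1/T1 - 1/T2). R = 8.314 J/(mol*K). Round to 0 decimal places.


Ea = R * ln(k2/k1) / (1/T1 - 1/T2)
ln(k2/k1) = ln(6.009/0.663) = 2.2042386
1/T1 - 1/T2 = 1/345 - 1/441 = 0.000630977028
Ea = 8.314 * 2.2042386 / 0.000630977028
Ea = 29044 J/mol


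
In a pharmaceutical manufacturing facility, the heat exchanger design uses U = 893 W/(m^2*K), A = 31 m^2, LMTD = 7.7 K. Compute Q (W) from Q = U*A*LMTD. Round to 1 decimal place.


Q = U * A * LMTD
Q = 893 * 31 * 7.7
Q = 213159.1 W


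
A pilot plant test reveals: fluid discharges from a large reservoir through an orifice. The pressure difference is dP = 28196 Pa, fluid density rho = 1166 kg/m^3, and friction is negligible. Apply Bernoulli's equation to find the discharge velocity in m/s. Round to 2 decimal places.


v = sqrt(2*dP/rho)
v = sqrt(2*28196/1166)
v = sqrt(48.363636)
v = 6.95 m/s


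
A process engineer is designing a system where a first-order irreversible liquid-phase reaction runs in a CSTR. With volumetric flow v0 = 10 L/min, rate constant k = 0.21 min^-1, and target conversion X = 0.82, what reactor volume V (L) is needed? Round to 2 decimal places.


V = v0 * X / (k * (1 - X))
V = 10 * 0.82 / (0.21 * (1 - 0.82))
V = 8.2 / (0.21 * 0.18)
V = 8.2 / 0.0378
V = 216.93 L


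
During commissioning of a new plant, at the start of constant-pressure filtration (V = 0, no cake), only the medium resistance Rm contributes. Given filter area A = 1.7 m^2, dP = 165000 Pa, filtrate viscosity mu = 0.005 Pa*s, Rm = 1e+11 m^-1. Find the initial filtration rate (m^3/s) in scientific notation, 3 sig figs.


rate = A * dP / (mu * Rm)
rate = 1.7 * 165000 / (0.005 * 1e+11)
rate = 280500.0 / 5.000e+08
rate = 5.61e-04 m^3/s


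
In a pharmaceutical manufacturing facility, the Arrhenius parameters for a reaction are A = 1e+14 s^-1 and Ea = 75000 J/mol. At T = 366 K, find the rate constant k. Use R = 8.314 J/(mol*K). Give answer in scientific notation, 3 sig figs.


k = A * exp(-Ea/(R*T))
k = 1e+14 * exp(-75000 / (8.314 * 366))
k = 1e+14 * exp(-24.647346)
k = 1.98e+03


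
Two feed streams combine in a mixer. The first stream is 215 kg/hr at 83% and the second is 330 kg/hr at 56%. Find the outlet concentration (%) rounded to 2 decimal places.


Mass balance on solute: F1*x1 + F2*x2 = F3*x3
F3 = F1 + F2 = 215 + 330 = 545 kg/hr
x3 = (F1*x1 + F2*x2)/F3
x3 = (215*0.83 + 330*0.56) / 545
x3 = 66.65%


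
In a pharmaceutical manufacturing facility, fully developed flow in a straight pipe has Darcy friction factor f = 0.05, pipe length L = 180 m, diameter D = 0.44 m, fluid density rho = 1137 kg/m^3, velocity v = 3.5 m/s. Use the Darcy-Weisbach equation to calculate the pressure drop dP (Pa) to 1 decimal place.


dP = f * (L/D) * (rho*v^2/2)
dP = 0.05 * (180/0.44) * (1137*3.5^2/2)
L/D = 409.09090909
rho*v^2/2 = 1137*12.25/2 = 6964.125
dP = 0.05 * 409.09090909 * 6964.125
dP = 142448.0 Pa


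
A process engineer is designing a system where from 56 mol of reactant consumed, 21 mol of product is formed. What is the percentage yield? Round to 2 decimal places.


Yield = (moles product / moles consumed) * 100%
Yield = (21 / 56) * 100
Yield = 0.375 * 100
Yield = 37.50%


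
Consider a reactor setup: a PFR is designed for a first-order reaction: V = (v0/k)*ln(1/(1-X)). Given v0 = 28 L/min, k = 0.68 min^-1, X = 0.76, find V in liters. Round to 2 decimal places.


V = (v0/k) * ln(1/(1-X))
V = (28/0.68) * ln(1/(1-0.76))
V = 41.176471 * ln(4.166667)
V = 41.176471 * 1.427116
V = 58.76 L


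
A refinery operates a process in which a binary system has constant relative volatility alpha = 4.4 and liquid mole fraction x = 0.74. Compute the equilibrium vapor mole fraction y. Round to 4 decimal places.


y = alpha*x / (1 + (alpha-1)*x)
y = 4.4*0.74 / (1 + (4.4-1)*0.74)
y = 3.256 / (1 + 2.516)
y = 3.256 / 3.516
y = 0.9261


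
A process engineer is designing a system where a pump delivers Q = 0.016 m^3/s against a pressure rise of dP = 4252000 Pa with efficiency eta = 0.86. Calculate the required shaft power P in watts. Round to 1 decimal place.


P = Q * dP / eta
P = 0.016 * 4252000 / 0.86
P = 68032.0 / 0.86
P = 79107.0 W


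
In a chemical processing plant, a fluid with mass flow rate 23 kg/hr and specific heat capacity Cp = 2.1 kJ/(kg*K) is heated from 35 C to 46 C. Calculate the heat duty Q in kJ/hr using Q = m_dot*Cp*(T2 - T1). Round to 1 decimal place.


Q = m_dot * Cp * (T2 - T1)
Q = 23 * 2.1 * (46 - 35)
Q = 23 * 2.1 * 11
Q = 531.3 kJ/hr


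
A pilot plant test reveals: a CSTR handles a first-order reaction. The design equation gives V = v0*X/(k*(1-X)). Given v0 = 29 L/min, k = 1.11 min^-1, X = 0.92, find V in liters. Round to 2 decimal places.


V = v0 * X / (k * (1 - X))
V = 29 * 0.92 / (1.11 * (1 - 0.92))
V = 26.68 / (1.11 * 0.08)
V = 26.68 / 0.0888
V = 300.45 L


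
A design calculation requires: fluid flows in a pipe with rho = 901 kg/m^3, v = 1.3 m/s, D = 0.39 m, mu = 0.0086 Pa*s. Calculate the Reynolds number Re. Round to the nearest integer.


Re = rho * v * D / mu
Re = 901 * 1.3 * 0.39 / 0.0086
Re = 456.807 / 0.0086
Re = 53117


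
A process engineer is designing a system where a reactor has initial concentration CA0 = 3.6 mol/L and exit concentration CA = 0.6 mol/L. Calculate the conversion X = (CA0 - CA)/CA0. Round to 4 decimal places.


X = (CA0 - CA) / CA0
X = (3.6 - 0.6) / 3.6
X = 3.0 / 3.6
X = 0.8333


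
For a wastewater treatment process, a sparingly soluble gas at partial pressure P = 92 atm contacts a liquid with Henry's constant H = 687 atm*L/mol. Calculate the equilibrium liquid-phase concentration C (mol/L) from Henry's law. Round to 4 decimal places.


C = P / H
C = 92 / 687
C = 0.1339 mol/L


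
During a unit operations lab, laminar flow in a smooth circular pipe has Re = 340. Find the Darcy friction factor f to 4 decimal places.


f = 64 / Re
f = 64 / 340
f = 0.1882


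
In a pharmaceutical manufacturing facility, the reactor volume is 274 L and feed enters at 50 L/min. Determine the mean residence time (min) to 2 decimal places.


tau = V / v0
tau = 274 / 50
tau = 5.48 min


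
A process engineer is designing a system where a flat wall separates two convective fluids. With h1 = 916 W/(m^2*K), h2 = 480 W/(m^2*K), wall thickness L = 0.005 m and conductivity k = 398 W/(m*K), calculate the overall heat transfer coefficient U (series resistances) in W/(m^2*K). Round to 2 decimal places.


1/U = 1/h1 + L/k + 1/h2
1/U = 1/916 + 0.005/398 + 1/480
1/U = 0.0010917031 + 1.25628e-05 + 0.0020833333
1/U = 0.0031875992
U = 313.72 W/(m^2*K)


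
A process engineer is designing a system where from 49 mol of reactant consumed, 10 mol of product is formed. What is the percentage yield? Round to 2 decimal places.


Yield = (moles product / moles consumed) * 100%
Yield = (10 / 49) * 100
Yield = 0.2041 * 100
Yield = 20.41%


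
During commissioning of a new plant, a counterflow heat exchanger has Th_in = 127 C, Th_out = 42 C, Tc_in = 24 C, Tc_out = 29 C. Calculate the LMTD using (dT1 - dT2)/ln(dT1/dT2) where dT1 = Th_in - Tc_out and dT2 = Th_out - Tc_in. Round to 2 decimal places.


dT1 = Th_in - Tc_out = 127 - 29 = 98
dT2 = Th_out - Tc_in = 42 - 24 = 18
LMTD = (dT1 - dT2) / ln(dT1/dT2)
LMTD = (98 - 18) / ln(98/18)
LMTD = 47.21 K


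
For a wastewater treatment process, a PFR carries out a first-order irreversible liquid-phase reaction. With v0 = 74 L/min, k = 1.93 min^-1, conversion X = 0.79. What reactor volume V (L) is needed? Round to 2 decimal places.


V = (v0/k) * ln(1/(1-X))
V = (74/1.93) * ln(1/(1-0.79))
V = 38.341969 * ln(4.761905)
V = 38.341969 * 1.560648
V = 59.84 L


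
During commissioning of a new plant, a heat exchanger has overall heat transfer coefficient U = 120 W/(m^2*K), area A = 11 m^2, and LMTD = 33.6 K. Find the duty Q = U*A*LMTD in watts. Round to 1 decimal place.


Q = U * A * LMTD
Q = 120 * 11 * 33.6
Q = 44352.0 W


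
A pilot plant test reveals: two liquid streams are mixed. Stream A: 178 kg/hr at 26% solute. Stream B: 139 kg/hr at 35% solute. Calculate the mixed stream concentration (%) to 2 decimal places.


Mass balance on solute: F1*x1 + F2*x2 = F3*x3
F3 = F1 + F2 = 178 + 139 = 317 kg/hr
x3 = (F1*x1 + F2*x2)/F3
x3 = (178*0.26 + 139*0.35) / 317
x3 = 29.95%


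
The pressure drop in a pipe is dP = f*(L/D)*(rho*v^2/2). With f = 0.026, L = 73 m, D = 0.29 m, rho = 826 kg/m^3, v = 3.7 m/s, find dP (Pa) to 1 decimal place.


dP = f * (L/D) * (rho*v^2/2)
dP = 0.026 * (73/0.29) * (826*3.7^2/2)
L/D = 251.72413793
rho*v^2/2 = 826*13.69/2 = 5653.97
dP = 0.026 * 251.72413793 * 5653.97
dP = 37004.3 Pa


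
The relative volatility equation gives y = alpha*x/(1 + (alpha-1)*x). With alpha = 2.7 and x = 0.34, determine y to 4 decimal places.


y = alpha*x / (1 + (alpha-1)*x)
y = 2.7*0.34 / (1 + (2.7-1)*0.34)
y = 0.918 / (1 + 0.578)
y = 0.918 / 1.578
y = 0.5817


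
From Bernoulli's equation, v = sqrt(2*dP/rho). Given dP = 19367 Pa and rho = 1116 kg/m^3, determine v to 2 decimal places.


v = sqrt(2*dP/rho)
v = sqrt(2*19367/1116)
v = sqrt(34.707885)
v = 5.89 m/s


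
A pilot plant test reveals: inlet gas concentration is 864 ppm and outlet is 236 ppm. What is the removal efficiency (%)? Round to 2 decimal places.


Efficiency = (G_in - G_out) / G_in * 100%
Efficiency = (864 - 236) / 864 * 100
Efficiency = 628 / 864 * 100
Efficiency = 72.69%


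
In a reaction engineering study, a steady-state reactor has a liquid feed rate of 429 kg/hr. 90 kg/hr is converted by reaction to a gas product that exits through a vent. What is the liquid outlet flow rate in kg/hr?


Steady-state mass balance on the main outlet: F_out = F_in - F_removed
F_out = 429 - 90
F_out = 339 kg/hr


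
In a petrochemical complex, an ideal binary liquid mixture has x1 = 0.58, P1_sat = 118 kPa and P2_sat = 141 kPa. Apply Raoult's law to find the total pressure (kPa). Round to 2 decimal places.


P = x1*P1_sat + x2*P2_sat
x2 = 1 - x1 = 1 - 0.58 = 0.42
P = 0.58*118 + 0.42*141
P = 68.44 + 59.22
P = 127.66 kPa


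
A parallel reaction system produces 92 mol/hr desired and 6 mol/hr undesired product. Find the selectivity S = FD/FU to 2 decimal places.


S = desired product rate / undesired product rate
S = 92 / 6
S = 15.33


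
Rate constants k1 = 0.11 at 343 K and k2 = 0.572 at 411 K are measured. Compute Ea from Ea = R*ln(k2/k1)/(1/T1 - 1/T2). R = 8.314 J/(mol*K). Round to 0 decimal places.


Ea = R * ln(k2/k1) / (1/T1 - 1/T2)
ln(k2/k1) = ln(0.572/0.11) = 1.6486586
1/T1 - 1/T2 = 1/343 - 1/411 = 0.000482361871
Ea = 8.314 * 1.6486586 / 0.000482361871
Ea = 28416 J/mol


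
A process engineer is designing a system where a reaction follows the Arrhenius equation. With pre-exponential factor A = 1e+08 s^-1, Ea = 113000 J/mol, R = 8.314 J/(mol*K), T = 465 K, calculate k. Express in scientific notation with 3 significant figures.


k = A * exp(-Ea/(R*T))
k = 1e+08 * exp(-113000 / (8.314 * 465))
k = 1e+08 * exp(-29.229102)
k = 2.02e-05


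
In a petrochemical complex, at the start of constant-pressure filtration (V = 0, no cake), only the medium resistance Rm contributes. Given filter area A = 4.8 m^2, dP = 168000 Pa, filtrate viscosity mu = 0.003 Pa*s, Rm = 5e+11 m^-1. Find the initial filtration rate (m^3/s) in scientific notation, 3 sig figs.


rate = A * dP / (mu * Rm)
rate = 4.8 * 168000 / (0.003 * 5e+11)
rate = 806400.0 / 1.500e+09
rate = 5.38e-04 m^3/s


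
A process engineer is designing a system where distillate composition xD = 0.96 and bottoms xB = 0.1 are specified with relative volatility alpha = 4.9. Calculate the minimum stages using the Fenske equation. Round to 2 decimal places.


N_min = ln((xD*(1-xB))/(xB*(1-xD))) / ln(alpha)
Numerator inside ln: 0.864 / 0.004 = 216.0
ln(216.0) = 5.375278
ln(alpha) = ln(4.9) = 1.589235
N_min = 5.375278 / 1.589235 = 3.38


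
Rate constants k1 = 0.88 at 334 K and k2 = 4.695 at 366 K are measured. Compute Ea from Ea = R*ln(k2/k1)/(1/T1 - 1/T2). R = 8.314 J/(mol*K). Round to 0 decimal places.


Ea = R * ln(k2/k1) / (1/T1 - 1/T2)
ln(k2/k1) = ln(4.695/0.88) = 1.6743315
1/T1 - 1/T2 = 1/334 - 1/366 = 0.000261771539
Ea = 8.314 * 1.6743315 / 0.000261771539
Ea = 53178 J/mol


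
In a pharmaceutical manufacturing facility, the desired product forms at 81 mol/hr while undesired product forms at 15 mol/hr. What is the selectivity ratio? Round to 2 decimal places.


S = desired product rate / undesired product rate
S = 81 / 15
S = 5.40


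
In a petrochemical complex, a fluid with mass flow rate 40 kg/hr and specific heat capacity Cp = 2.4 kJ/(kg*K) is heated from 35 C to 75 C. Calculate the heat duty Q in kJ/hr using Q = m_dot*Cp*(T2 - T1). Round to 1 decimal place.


Q = m_dot * Cp * (T2 - T1)
Q = 40 * 2.4 * (75 - 35)
Q = 40 * 2.4 * 40
Q = 3840.0 kJ/hr


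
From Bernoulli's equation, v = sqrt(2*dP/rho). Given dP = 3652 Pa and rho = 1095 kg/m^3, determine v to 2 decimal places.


v = sqrt(2*dP/rho)
v = sqrt(2*3652/1095)
v = sqrt(6.67032)
v = 2.58 m/s


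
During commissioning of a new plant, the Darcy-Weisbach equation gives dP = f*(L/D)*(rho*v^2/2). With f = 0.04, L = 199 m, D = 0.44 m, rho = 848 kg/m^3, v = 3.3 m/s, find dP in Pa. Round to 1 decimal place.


dP = f * (L/D) * (rho*v^2/2)
dP = 0.04 * (199/0.44) * (848*3.3^2/2)
L/D = 452.27272727
rho*v^2/2 = 848*10.89/2 = 4617.36
dP = 0.04 * 452.27272727 * 4617.36
dP = 83532.2 Pa


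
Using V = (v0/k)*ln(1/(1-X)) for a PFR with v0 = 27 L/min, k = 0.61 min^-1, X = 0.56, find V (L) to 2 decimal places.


V = (v0/k) * ln(1/(1-X))
V = (27/0.61) * ln(1/(1-0.56))
V = 44.262295 * ln(2.272727)
V = 44.262295 * 0.82098
V = 36.34 L


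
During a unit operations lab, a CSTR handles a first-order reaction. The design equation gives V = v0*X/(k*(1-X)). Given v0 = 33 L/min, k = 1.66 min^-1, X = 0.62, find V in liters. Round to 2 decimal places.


V = v0 * X / (k * (1 - X))
V = 33 * 0.62 / (1.66 * (1 - 0.62))
V = 20.46 / (1.66 * 0.38)
V = 20.46 / 0.6308
V = 32.44 L


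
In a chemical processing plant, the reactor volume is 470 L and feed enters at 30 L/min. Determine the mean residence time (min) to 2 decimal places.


tau = V / v0
tau = 470 / 30
tau = 15.67 min


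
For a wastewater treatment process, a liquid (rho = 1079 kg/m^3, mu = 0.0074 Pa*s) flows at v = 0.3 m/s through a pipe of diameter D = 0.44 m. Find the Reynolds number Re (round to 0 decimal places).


Re = rho * v * D / mu
Re = 1079 * 0.3 * 0.44 / 0.0074
Re = 142.428 / 0.0074
Re = 19247


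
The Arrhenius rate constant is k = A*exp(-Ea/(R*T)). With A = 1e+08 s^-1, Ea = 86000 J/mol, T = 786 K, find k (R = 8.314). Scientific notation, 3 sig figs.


k = A * exp(-Ea/(R*T))
k = 1e+08 * exp(-86000 / (8.314 * 786))
k = 1e+08 * exp(-13.160303)
k = 1.93e+02


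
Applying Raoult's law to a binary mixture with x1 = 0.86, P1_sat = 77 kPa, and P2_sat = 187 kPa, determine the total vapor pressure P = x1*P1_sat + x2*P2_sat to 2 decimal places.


P = x1*P1_sat + x2*P2_sat
x2 = 1 - x1 = 1 - 0.86 = 0.14
P = 0.86*77 + 0.14*187
P = 66.22 + 26.18
P = 92.40 kPa


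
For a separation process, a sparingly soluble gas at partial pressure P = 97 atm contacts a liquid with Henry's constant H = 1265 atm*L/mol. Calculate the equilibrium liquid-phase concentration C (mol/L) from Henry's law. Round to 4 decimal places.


C = P / H
C = 97 / 1265
C = 0.0767 mol/L


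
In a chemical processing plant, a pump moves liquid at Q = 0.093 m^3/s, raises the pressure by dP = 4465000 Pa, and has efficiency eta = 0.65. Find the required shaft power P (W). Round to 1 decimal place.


P = Q * dP / eta
P = 0.093 * 4465000 / 0.65
P = 415245.0 / 0.65
P = 638838.5 W


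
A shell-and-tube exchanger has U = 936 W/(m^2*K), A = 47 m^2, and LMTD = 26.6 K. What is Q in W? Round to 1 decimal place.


Q = U * A * LMTD
Q = 936 * 47 * 26.6
Q = 1170187.2 W


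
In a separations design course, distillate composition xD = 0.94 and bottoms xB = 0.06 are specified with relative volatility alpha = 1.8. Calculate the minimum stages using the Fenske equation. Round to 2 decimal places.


N_min = ln((xD*(1-xB))/(xB*(1-xD))) / ln(alpha)
Numerator inside ln: 0.8836 / 0.0036 = 245.444444
ln(245.444444) = 5.503071
ln(alpha) = ln(1.8) = 0.587787
N_min = 5.503071 / 0.587787 = 9.36
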